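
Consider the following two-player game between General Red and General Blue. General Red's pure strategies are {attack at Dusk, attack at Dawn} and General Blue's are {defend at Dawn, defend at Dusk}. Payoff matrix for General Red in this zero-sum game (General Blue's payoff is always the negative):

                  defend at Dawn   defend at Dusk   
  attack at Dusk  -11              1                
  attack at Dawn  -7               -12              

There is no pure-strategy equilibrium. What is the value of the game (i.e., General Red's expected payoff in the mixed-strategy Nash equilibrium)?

v = -139/17

Set General Red's expected payoff from attack at Dusk equal to that from attack at Dawn:
  General Red's payoff to attack at Dusk: q·(-11) + (1−q)·1 = -12q + 1
  General Red's payoff to attack at Dawn: q·(-7) + (1−q)·(-12) = 5q - 12
  -12q + 1 = 5q - 12  ⇒  -17q = -13  ⇒  q = 13/17.
The value is General Red's expected payoff against this mix (using attack at Dusk): (13/17)·(-11) + (4/17)·1 = -139/17.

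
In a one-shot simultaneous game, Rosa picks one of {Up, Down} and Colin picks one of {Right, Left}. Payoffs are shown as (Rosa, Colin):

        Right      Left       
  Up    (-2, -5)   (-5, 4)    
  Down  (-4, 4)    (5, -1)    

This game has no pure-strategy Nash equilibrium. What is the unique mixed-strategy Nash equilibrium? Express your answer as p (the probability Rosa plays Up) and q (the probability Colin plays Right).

p = 5/14, q = 5/6

In a mixed equilibrium Colin is indifferent between Right and Left; this condition fixes p.
  Colin's expected payoff from Right: p·(-5) + (1−p)·4 = -9p + 4
  Colin's expected payoff from Left: p·4 + (1−p)·(-1) = 5p - 1
  -9p + 4 = 5p - 1  ⇒  -14p = -5  ⇒  p = 5/14.
For Rosa to be willing to mix, Rosa must be indifferent between Up and Down, which pins down Colin's mix.
  Rosa's expected payoff from Up: q·(-2) + (1−q)·(-5) = 3q - 5
  Rosa's expected payoff from Down: q·(-4) + (1−q)·5 = -9q + 5
  3q - 5 = -9q + 5  ⇒  12q = 10  ⇒  q = 5/6.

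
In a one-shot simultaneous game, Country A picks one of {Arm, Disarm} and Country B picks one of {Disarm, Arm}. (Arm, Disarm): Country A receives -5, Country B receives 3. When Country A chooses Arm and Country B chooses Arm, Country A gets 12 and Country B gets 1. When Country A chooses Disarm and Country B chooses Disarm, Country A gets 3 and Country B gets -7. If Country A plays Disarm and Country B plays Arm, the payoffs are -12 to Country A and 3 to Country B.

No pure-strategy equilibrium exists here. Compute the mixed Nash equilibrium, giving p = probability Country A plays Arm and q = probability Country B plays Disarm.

p = 5/6, q = 3/4

For Country B to be willing to mix, Country B must be indifferent between Disarm and Arm, which pins down Country A's mix.
  Country B's expected payoff from Disarm: p·3 + (1−p)·(-7) = 10p - 7
  Country B's expected payoff from Arm: p·1 + (1−p)·3 = -2p + 3
  10p - 7 = -2p + 3  ⇒  12p = 10  ⇒  p = 5/6.
Country A's indifference between Arm and Disarm determines Country B's mixing probability q:
  Country A's expected payoff from Arm: q·(-5) + (1−q)·12 = -17q + 12
  Country A's expected payoff from Disarm: q·3 + (1−q)·(-12) = 15q - 12
  -17q + 12 = 15q - 12  ⇒  -32q = -24  ⇒  q = 3/4.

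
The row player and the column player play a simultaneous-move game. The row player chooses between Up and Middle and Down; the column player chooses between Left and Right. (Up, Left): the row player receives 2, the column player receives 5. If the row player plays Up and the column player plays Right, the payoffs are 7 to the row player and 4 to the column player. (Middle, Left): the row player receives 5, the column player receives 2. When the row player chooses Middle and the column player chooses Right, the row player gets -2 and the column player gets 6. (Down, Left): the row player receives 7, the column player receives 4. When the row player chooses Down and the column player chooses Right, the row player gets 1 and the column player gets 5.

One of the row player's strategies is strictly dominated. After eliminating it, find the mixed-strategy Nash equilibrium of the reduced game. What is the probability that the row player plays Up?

The row player's strategy Middle is strictly dominated by Down: 7 > 5 and 1 > -2. Eliminate Middle.
Set the column player's expected payoff from Left equal to that from Right:
  the column player's payoff from Left: p·5 + (1−p)·4 = p + 4
  the column player's payoff from Right: p·4 + (1−p)·5 = -p + 5
  p + 4 = -p + 5  ⇒  2p = 1  ⇒  p = 1/2.

p = 1/2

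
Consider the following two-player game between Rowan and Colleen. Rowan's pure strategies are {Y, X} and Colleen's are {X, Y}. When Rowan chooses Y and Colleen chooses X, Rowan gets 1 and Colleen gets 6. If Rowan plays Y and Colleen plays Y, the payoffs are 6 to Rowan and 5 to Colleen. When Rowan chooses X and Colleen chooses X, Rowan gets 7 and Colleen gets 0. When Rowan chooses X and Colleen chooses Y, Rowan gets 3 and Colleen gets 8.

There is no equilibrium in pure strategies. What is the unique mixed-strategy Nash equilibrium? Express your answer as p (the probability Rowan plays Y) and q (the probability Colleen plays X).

Set Colleen's expected payoff from X equal to that from Y:
  Colleen's payoff from X: p·6 + (1−p)·0 = 6p
  Colleen's payoff from Y: p·5 + (1−p)·8 = -3p + 8
  6p = -3p + 8  ⇒  9p = 8  ⇒  p = 8/9.
In a mixed equilibrium Rowan is indifferent between Y and X; this condition fixes q.
  Rowan's payoff from Y: q·1 + (1−q)·6 = -5q + 6
  Rowan's payoff from X: q·7 + (1−q)·3 = 4q + 3
  -5q + 6 = 4q + 3  ⇒  -9q = -3  ⇒  q = 1/3.

p = 8/9, q = 1/3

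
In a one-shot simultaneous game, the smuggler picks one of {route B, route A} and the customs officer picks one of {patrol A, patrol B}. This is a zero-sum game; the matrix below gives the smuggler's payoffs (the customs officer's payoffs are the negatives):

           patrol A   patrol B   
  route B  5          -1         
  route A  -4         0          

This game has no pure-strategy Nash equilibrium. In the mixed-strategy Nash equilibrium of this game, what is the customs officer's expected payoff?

2/5

Set the customs officer's expected payoff from patrol A equal to that from patrol B:
  the customs officer's payoff from patrol A: p·(-5) + (1−p)·4 = -9p + 4
  the customs officer's payoff from patrol B: p·1 + (1−p)·0 = p
  -9p + 4 = p  ⇒  -10p = -4  ⇒  p = 2/5.
At equilibrium the customs officer is indifferent across columns, so the customs officer's payoff equals the payoff from patrol A: (2/5)·(-5) + (3/5)·4 = 2/5.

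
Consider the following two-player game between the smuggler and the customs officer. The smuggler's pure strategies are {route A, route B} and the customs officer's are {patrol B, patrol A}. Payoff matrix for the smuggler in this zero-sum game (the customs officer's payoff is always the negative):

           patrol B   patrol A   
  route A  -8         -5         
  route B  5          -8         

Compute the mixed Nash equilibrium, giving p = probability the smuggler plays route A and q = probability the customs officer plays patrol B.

The customs officer's indifference between patrol B and patrol A determines the smuggler's mixing probability p:
  the customs officer's expected payoff from patrol B: p·8 + (1−p)·(-5) = 13p - 5
  the customs officer's expected payoff from patrol A: p·5 + (1−p)·8 = -3p + 8
  13p - 5 = -3p + 8  ⇒  16p = 13  ⇒  p = 13/16.
For the smuggler to be willing to mix, the smuggler must be indifferent between route A and route B, which pins down the customs officer's mix.
  the smuggler's payoff to route A: q·(-8) + (1−q)·(-5) = -3q - 5
  the smuggler's payoff to route B: q·5 + (1−q)·(-8) = 13q - 8
  -3q - 5 = 13q - 8  ⇒  -16q = -3  ⇒  q = 3/16.

p = 13/16, q = 3/16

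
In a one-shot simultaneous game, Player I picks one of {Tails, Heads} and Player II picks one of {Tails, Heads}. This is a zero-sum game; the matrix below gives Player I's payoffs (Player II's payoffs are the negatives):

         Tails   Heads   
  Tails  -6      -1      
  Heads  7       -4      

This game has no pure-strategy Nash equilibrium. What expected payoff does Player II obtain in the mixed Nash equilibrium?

31/16

In a mixed equilibrium Player II is indifferent between Tails and Heads; this condition fixes p.
  Player II's payoff to Tails: p·6 + (1−p)·(-7) = 13p - 7
  Player II's payoff to Heads: p·1 + (1−p)·4 = -3p + 4
  13p - 7 = -3p + 4  ⇒  16p = 11  ⇒  p = 11/16.
At equilibrium Player II is indifferent across columns, so Player II's payoff equals the payoff from Tails: (11/16)·6 + (5/16)·(-7) = 31/16.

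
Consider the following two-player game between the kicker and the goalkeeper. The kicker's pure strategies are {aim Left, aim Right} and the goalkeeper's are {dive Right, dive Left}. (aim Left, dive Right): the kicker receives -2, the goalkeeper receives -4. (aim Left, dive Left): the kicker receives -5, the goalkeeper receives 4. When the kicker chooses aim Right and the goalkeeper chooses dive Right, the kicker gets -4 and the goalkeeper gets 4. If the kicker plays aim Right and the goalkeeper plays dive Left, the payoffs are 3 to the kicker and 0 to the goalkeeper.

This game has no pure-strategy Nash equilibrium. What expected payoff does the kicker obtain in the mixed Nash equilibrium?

-13/5

In a mixed equilibrium the kicker is indifferent between aim Left and aim Right; this condition fixes q.
  the kicker's payoff from aim Left: q·(-2) + (1−q)·(-5) = 3q - 5
  the kicker's payoff from aim Right: q·(-4) + (1−q)·3 = -7q + 3
  3q - 5 = -7q + 3  ⇒  10q = 8  ⇒  q = 4/5.
At equilibrium the kicker is indifferent across rows, so the kicker's payoff equals the payoff from aim Left: (4/5)·(-2) + (1/5)·(-5) = -13/5.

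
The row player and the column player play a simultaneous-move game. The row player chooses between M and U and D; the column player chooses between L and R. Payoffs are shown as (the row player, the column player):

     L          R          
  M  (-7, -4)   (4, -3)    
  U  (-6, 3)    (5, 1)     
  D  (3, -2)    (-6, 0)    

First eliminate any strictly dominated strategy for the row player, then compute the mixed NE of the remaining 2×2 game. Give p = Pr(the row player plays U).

The row player's strategy M is strictly dominated by U: -6 > -7 and 5 > 4. Eliminate M.
In a mixed equilibrium the column player is indifferent between L and R; this condition fixes p.
  the column player's payoff to L: p·3 + (1−p)·(-2) = 5p - 2
  the column player's payoff to R: p·1 + (1−p)·0 = p
  5p - 2 = p  ⇒  4p = 2  ⇒  p = 1/2.

p = 1/2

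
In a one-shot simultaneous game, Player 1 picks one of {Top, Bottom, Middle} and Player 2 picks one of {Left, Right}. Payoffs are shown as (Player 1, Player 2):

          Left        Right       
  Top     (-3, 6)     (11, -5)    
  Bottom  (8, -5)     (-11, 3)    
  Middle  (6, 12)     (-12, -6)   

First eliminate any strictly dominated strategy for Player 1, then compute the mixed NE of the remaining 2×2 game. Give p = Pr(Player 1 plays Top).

p = 8/19

Player 1's strategy Middle is strictly dominated by Bottom: 8 > 6 and -11 > -12. Eliminate Middle.
In a mixed equilibrium Player 2 is indifferent between Left and Right; this condition fixes p.
  Player 2's expected payoff from Left: p·6 + (1−p)·(-5) = 11p - 5
  Player 2's expected payoff from Right: p·(-5) + (1−p)·3 = -8p + 3
  11p - 5 = -8p + 3  ⇒  19p = 8  ⇒  p = 8/19.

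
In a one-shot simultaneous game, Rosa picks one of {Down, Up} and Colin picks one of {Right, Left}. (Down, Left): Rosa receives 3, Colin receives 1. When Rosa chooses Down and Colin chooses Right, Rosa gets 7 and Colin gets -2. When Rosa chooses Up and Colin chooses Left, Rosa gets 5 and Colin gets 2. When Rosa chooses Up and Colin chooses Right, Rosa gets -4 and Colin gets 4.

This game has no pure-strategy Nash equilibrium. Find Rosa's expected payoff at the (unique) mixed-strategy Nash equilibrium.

Colin's mix must leave Rosa indifferent between Down and Up.
  Rosa's expected payoff from Down: q·7 + (1−q)·3 = 4q + 3
  Rosa's expected payoff from Up: q·(-4) + (1−q)·5 = -9q + 5
  4q + 3 = -9q + 5  ⇒  13q = 2  ⇒  q = 2/13.
At equilibrium Rosa is indifferent across rows, so Rosa's payoff equals the payoff from Down: (2/13)·7 + (11/13)·3 = 47/13.

47/13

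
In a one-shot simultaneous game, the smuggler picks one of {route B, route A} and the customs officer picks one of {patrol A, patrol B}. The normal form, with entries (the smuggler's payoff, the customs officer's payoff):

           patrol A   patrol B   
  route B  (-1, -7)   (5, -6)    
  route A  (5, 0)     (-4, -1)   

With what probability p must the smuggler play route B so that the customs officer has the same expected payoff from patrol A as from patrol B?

In a mixed equilibrium the customs officer is indifferent between patrol A and patrol B; this condition fixes p.
  the customs officer's payoff from patrol A: p·(-7) + (1−p)·0 = -7p
  the customs officer's payoff from patrol B: p·(-6) + (1−p)·(-1) = -5p - 1
  -7p = -5p - 1  ⇒  -2p = -1  ⇒  p = 1/2.

p = 1/2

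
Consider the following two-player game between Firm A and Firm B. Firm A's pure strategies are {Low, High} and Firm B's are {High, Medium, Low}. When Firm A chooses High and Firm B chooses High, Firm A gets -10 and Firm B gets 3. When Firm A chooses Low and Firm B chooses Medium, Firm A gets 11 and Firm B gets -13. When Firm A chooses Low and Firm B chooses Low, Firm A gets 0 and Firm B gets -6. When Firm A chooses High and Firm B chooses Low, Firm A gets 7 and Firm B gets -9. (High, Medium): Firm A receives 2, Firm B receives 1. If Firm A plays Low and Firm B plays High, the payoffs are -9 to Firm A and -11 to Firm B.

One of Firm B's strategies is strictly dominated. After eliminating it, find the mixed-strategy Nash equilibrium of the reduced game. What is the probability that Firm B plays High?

q = 7/8

Firm B's strategy Medium is strictly dominated by High: -11 > -13 and 3 > 1. Eliminate Medium.
For Firm A to be willing to mix, Firm A must be indifferent between Low and High, which pins down Firm B's mix.
  Firm A's expected payoff from Low: q·(-9) + (1−q)·0 = -9q
  Firm A's expected payoff from High: q·(-10) + (1−q)·7 = -17q + 7
  -9q = -17q + 7  ⇒  8q = 7  ⇒  q = 7/8.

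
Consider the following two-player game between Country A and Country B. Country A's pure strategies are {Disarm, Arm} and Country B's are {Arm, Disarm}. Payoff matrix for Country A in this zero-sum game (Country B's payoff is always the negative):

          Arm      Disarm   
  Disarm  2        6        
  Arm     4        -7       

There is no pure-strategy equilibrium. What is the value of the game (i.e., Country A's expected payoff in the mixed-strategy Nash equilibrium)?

Country A's indifference between Disarm and Arm determines Country B's mixing probability q:
  Country A's payoff from Disarm: q·2 + (1−q)·6 = -4q + 6
  Country A's payoff from Arm: q·4 + (1−q)·(-7) = 11q - 7
  -4q + 6 = 11q - 7  ⇒  -15q = -13  ⇒  q = 13/15.
The value is Country A's expected payoff against this mix (using Disarm): (13/15)·2 + (2/15)·6 = 38/15.

v = 38/15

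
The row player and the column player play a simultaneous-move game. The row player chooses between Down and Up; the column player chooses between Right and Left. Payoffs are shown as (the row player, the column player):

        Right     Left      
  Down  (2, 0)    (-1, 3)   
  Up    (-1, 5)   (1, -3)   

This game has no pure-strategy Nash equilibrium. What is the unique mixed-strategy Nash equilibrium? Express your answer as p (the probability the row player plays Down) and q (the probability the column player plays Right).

p = 8/11, q = 2/5

The column player's indifference between Right and Left determines the row player's mixing probability p:
  the column player's payoff to Right: p·0 + (1−p)·5 = -5p + 5
  the column player's payoff to Left: p·3 + (1−p)·(-3) = 6p - 3
  -5p + 5 = 6p - 3  ⇒  -11p = -8  ⇒  p = 8/11.
The column player's mix must leave the row player indifferent between Down and Up.
  the row player's expected payoff from Down: q·2 + (1−q)·(-1) = 3q - 1
  the row player's expected payoff from Up: q·(-1) + (1−q)·1 = -2q + 1
  3q - 1 = -2q + 1  ⇒  5q = 2  ⇒  q = 2/5.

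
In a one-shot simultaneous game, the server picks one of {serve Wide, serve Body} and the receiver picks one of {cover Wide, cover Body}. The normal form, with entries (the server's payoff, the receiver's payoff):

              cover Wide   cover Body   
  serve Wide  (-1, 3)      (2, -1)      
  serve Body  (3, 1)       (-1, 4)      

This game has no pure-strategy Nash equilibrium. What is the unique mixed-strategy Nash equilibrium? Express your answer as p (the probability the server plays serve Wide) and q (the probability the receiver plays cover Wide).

Set the receiver's expected payoff from cover Wide equal to that from cover Body:
  the receiver's payoff from cover Wide: p·3 + (1−p)·1 = 2p + 1
  the receiver's payoff from cover Body: p·(-1) + (1−p)·4 = -5p + 4
  2p + 1 = -5p + 4  ⇒  7p = 3  ⇒  p = 3/7.
The server's indifference between serve Wide and serve Body determines the receiver's mixing probability q:
  the server's payoff to serve Wide: q·(-1) + (1−q)·2 = -3q + 2
  the server's payoff to serve Body: q·3 + (1−q)·(-1) = 4q - 1
  -3q + 2 = 4q - 1  ⇒  -7q = -3  ⇒  q = 3/7.

p = 3/7, q = 3/7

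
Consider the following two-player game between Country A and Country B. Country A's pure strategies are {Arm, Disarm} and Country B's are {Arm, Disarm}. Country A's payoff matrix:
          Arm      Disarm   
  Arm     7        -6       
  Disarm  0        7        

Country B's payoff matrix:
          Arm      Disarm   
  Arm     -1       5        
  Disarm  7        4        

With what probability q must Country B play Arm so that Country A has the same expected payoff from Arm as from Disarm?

Set Country A's expected payoff from Arm equal to that from Disarm:
  Country A's payoff to Arm: q·7 + (1−q)·(-6) = 13q - 6
  Country A's payoff to Disarm: q·0 + (1−q)·7 = -7q + 7
  13q - 6 = -7q + 7  ⇒  20q = 13  ⇒  q = 13/20.

q = 13/20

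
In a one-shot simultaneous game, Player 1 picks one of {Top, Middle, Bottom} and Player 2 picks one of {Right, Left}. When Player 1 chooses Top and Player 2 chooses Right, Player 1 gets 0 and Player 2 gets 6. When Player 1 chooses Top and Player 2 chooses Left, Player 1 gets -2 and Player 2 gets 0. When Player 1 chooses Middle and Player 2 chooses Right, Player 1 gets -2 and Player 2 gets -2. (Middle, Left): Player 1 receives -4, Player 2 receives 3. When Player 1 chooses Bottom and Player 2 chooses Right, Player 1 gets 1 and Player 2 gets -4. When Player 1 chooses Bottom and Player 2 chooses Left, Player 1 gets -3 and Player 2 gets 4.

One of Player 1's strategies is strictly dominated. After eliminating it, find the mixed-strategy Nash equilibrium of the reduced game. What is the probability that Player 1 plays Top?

p = 4/7

Player 1's strategy Middle is strictly dominated by Top: 0 > -2 and -2 > -4. Eliminate Middle.
Player 1's mix must leave Player 2 indifferent between Right and Left.
  Player 2's payoff from Right: p·6 + (1−p)·(-4) = 10p - 4
  Player 2's payoff from Left: p·0 + (1−p)·4 = -4p + 4
  10p - 4 = -4p + 4  ⇒  14p = 8  ⇒  p = 4/7.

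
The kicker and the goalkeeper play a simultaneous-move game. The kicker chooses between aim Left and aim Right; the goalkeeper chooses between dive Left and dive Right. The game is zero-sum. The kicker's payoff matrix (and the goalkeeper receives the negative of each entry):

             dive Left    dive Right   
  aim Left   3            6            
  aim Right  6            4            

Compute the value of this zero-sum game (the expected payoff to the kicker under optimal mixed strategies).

v = 24/5

For the kicker to be willing to mix, the kicker must be indifferent between aim Left and aim Right, which pins down the goalkeeper's mix.
  the kicker's payoff from aim Left: q·3 + (1−q)·6 = -3q + 6
  the kicker's payoff from aim Right: q·6 + (1−q)·4 = 2q + 4
  -3q + 6 = 2q + 4  ⇒  -5q = -2  ⇒  q = 2/5.
The value is the kicker's expected payoff against this mix (using aim Left): (2/5)·3 + (3/5)·6 = 24/5.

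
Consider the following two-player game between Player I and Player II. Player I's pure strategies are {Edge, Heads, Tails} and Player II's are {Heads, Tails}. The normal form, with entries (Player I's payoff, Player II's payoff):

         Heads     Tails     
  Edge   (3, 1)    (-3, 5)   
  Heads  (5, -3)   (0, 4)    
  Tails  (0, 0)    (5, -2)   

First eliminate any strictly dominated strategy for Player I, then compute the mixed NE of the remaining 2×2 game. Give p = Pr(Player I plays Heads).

p = 2/9

Player I's strategy Edge is strictly dominated by Heads: 5 > 3 and 0 > -3. Eliminate Edge.
Player I's mix must leave Player II indifferent between Heads and Tails.
  Player II's expected payoff from Heads: p·(-3) + (1−p)·0 = -3p
  Player II's expected payoff from Tails: p·4 + (1−p)·(-2) = 6p - 2
  -3p = 6p - 2  ⇒  -9p = -2  ⇒  p = 2/9.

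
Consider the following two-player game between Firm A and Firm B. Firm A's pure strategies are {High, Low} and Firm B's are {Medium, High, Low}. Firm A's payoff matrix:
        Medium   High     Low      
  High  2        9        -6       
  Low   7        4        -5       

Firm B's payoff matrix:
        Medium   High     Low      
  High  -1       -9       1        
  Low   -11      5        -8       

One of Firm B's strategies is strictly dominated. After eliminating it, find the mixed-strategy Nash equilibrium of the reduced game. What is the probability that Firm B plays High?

Firm B's strategy Medium is strictly dominated by Low: 1 > -1 and -8 > -11. Eliminate Medium.
In a mixed equilibrium Firm A is indifferent between High and Low; this condition fixes q.
  Firm A's expected payoff from High: q·9 + (1−q)·(-6) = 15q - 6
  Firm A's expected payoff from Low: q·4 + (1−q)·(-5) = 9q - 5
  15q - 6 = 9q - 5  ⇒  6q = 1  ⇒  q = 1/6.

q = 1/6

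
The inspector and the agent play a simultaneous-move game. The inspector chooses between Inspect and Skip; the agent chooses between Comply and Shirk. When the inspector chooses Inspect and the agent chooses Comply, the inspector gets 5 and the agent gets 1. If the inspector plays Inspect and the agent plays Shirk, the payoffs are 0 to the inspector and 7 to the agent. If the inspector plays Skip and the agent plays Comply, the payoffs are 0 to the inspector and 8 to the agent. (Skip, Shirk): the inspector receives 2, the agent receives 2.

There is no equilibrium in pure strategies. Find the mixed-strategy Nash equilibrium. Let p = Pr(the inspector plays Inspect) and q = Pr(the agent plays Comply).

p = 1/2, q = 2/7

In a mixed equilibrium the agent is indifferent between Comply and Shirk; this condition fixes p.
  the agent's expected payoff from Comply: p·1 + (1−p)·8 = -7p + 8
  the agent's expected payoff from Shirk: p·7 + (1−p)·2 = 5p + 2
  -7p + 8 = 5p + 2  ⇒  -12p = -6  ⇒  p = 1/2.
The inspector's indifference between Inspect and Skip determines the agent's mixing probability q:
  the inspector's expected payoff from Inspect: q·5 + (1−q)·0 = 5q
  the inspector's expected payoff from Skip: q·0 + (1−q)·2 = -2q + 2
  5q = -2q + 2  ⇒  7q = 2  ⇒  q = 2/7.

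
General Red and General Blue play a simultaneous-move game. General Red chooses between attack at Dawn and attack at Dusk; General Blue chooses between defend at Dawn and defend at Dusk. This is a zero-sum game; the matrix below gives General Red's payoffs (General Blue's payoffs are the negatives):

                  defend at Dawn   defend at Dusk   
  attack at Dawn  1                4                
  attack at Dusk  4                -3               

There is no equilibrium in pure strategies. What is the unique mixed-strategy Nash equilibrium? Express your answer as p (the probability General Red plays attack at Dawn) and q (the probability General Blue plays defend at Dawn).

p = 7/10, q = 7/10

In a mixed equilibrium General Blue is indifferent between defend at Dawn and defend at Dusk; this condition fixes p.
  General Blue's expected payoff from defend at Dawn: p·(-1) + (1−p)·(-4) = 3p - 4
  General Blue's expected payoff from defend at Dusk: p·(-4) + (1−p)·3 = -7p + 3
  3p - 4 = -7p + 3  ⇒  10p = 7  ⇒  p = 7/10.
Set General Red's expected payoff from attack at Dawn equal to that from attack at Dusk:
  General Red's expected payoff from attack at Dawn: q·1 + (1−q)·4 = -3q + 4
  General Red's expected payoff from attack at Dusk: q·4 + (1−q)·(-3) = 7q - 3
  -3q + 4 = 7q - 3  ⇒  -10q = -7  ⇒  q = 7/10.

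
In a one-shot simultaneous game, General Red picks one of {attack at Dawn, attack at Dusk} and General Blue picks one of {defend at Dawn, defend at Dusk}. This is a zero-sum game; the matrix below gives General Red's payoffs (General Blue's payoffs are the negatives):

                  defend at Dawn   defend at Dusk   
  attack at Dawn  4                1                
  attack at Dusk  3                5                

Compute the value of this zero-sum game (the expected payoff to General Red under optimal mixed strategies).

Set General Red's expected payoff from attack at Dawn equal to that from attack at Dusk:
  General Red's payoff to attack at Dawn: q·4 + (1−q)·1 = 3q + 1
  General Red's payoff to attack at Dusk: q·3 + (1−q)·5 = -2q + 5
  3q + 1 = -2q + 5  ⇒  5q = 4  ⇒  q = 4/5.
The value is General Red's expected payoff against this mix (using attack at Dawn): (4/5)·4 + (1/5)·1 = 17/5.

v = 17/5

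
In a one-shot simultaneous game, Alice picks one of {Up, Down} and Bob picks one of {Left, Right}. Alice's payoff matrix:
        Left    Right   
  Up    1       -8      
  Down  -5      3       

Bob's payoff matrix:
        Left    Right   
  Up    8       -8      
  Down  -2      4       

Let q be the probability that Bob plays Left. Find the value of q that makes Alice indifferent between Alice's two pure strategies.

Alice's indifference between Up and Down determines Bob's mixing probability q:
  Alice's payoff to Up: q·1 + (1−q)·(-8) = 9q - 8
  Alice's payoff to Down: q·(-5) + (1−q)·3 = -8q + 3
  9q - 8 = -8q + 3  ⇒  17q = 11  ⇒  q = 11/17.

q = 11/17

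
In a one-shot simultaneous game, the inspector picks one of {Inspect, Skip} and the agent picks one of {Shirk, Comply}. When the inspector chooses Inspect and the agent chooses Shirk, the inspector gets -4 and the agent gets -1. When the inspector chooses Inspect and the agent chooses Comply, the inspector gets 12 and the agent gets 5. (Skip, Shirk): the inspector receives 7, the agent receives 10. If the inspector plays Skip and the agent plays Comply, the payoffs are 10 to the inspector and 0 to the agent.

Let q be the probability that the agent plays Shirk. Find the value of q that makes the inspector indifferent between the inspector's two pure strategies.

For the inspector to be willing to mix, the inspector must be indifferent between Inspect and Skip, which pins down the agent's mix.
  the inspector's expected payoff from Inspect: q·(-4) + (1−q)·12 = -16q + 12
  the inspector's expected payoff from Skip: q·7 + (1−q)·10 = -3q + 10
  -16q + 12 = -3q + 10  ⇒  -13q = -2  ⇒  q = 2/13.

q = 2/13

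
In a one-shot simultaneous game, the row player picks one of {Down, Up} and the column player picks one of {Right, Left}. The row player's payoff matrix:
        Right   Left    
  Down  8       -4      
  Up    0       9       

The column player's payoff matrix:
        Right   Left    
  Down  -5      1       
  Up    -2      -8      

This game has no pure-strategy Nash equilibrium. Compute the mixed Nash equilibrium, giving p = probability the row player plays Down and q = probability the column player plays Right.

For the column player to be willing to mix, the column player must be indifferent between Right and Left, which pins down the row player's mix.
  the column player's payoff to Right: p·(-5) + (1−p)·(-2) = -3p - 2
  the column player's payoff to Left: p·1 + (1−p)·(-8) = 9p - 8
  -3p - 2 = 9p - 8  ⇒  -12p = -6  ⇒  p = 1/2.
The row player's indifference between Down and Up determines the column player's mixing probability q:
  the row player's expected payoff from Down: q·8 + (1−q)·(-4) = 12q - 4
  the row player's expected payoff from Up: q·0 + (1−q)·9 = -9q + 9
  12q - 4 = -9q + 9  ⇒  21q = 13  ⇒  q = 13/21.

p = 1/2, q = 13/21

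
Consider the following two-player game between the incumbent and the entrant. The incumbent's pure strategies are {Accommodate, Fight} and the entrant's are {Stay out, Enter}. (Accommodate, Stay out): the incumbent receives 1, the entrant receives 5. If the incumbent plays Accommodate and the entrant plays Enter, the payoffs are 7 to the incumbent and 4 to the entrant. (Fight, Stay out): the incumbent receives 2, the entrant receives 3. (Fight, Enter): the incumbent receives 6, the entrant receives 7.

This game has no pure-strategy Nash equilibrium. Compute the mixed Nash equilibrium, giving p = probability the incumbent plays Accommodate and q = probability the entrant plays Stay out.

In a mixed equilibrium the entrant is indifferent between Stay out and Enter; this condition fixes p.
  the entrant's payoff from Stay out: p·5 + (1−p)·3 = 2p + 3
  the entrant's payoff from Enter: p·4 + (1−p)·7 = -3p + 7
  2p + 3 = -3p + 7  ⇒  5p = 4  ⇒  p = 4/5.
The incumbent's indifference between Accommodate and Fight determines the entrant's mixing probability q:
  the incumbent's payoff to Accommodate: q·1 + (1−q)·7 = -6q + 7
  the incumbent's payoff to Fight: q·2 + (1−q)·6 = -4q + 6
  -6q + 7 = -4q + 6  ⇒  -2q = -1  ⇒  q = 1/2.

p = 4/5, q = 1/2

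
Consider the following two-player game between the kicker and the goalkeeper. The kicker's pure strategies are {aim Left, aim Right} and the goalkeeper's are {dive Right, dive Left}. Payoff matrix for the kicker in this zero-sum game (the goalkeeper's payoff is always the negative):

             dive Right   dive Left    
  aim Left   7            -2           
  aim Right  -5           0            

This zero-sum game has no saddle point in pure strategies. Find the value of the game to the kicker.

The kicker's indifference between aim Left and aim Right determines the goalkeeper's mixing probability q:
  the kicker's payoff to aim Left: q·7 + (1−q)·(-2) = 9q - 2
  the kicker's payoff to aim Right: q·(-5) + (1−q)·0 = -5q
  9q - 2 = -5q  ⇒  14q = 2  ⇒  q = 1/7.
The value is the kicker's expected payoff against this mix (using aim Left): (1/7)·7 + (6/7)·(-2) = -5/7.

v = -5/7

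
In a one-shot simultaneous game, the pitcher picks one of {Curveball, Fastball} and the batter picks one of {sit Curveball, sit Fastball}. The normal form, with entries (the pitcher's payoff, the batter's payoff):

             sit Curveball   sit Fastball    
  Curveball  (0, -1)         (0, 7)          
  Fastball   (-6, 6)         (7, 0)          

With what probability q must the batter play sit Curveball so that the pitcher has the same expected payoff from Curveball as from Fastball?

Set the pitcher's expected payoff from Curveball equal to that from Fastball:
  the pitcher's payoff from Curveball: q·0 + (1−q)·0 = 0
  the pitcher's payoff from Fastball: q·(-6) + (1−q)·7 = -13q + 7
  0 = -13q + 7  ⇒  13q = 7  ⇒  q = 7/13.

q = 7/13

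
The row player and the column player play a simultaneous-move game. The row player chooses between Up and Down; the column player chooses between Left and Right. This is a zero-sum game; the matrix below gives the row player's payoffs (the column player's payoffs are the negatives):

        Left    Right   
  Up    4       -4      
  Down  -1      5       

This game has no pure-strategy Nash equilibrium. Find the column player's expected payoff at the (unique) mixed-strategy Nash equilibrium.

-8/7

Set the column player's expected payoff from Left equal to that from Right:
  the column player's payoff from Left: p·(-4) + (1−p)·1 = -5p + 1
  the column player's payoff from Right: p·4 + (1−p)·(-5) = 9p - 5
  -5p + 1 = 9p - 5  ⇒  -14p = -6  ⇒  p = 3/7.
At equilibrium the column player is indifferent across columns, so the column player's payoff equals the payoff from Left: (3/7)·(-4) + (4/7)·1 = -8/7.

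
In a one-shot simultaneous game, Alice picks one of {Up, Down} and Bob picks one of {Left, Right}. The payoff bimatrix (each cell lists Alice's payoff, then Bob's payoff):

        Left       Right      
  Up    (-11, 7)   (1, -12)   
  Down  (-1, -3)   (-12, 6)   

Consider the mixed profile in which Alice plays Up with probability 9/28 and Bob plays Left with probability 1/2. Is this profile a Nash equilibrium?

Given Bob's mix q = 1/2, Alice's payoff from Up is -5 but from Down is -13/2. Alice strictly prefers Up, so Alice would not mix.
So the proposed profile is not a Nash equilibrium.

No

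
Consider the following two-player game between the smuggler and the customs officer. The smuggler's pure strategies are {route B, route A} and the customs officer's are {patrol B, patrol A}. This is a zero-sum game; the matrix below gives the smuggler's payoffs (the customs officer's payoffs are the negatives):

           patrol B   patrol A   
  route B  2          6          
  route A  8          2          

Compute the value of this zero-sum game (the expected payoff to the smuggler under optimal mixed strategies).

In a mixed equilibrium the smuggler is indifferent between route B and route A; this condition fixes q.
  the smuggler's payoff to route B: q·2 + (1−q)·6 = -4q + 6
  the smuggler's payoff to route A: q·8 + (1−q)·2 = 6q + 2
  -4q + 6 = 6q + 2  ⇒  -10q = -4  ⇒  q = 2/5.
The value is the smuggler's expected payoff against this mix (using route B): (2/5)·2 + (3/5)·6 = 22/5.

v = 22/5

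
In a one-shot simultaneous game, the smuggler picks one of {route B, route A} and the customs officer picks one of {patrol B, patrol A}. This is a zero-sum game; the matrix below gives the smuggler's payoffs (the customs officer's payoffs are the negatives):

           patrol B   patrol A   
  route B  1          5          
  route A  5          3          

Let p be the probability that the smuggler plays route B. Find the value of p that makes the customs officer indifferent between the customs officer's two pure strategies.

Set the customs officer's expected payoff from patrol B equal to that from patrol A:
  the customs officer's payoff to patrol B: p·(-1) + (1−p)·(-5) = 4p - 5
  the customs officer's payoff to patrol A: p·(-5) + (1−p)·(-3) = -2p - 3
  4p - 5 = -2p - 3  ⇒  6p = 2  ⇒  p = 1/3.

p = 1/3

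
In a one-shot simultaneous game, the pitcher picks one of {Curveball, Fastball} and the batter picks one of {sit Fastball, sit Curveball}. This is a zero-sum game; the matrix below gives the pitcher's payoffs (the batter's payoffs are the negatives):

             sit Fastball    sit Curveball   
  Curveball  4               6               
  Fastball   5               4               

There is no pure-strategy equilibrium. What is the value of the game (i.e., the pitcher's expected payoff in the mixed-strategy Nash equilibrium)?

In a mixed equilibrium the pitcher is indifferent between Curveball and Fastball; this condition fixes q.
  the pitcher's expected payoff from Curveball: q·4 + (1−q)·6 = -2q + 6
  the pitcher's expected payoff from Fastball: q·5 + (1−q)·4 = q + 4
  -2q + 6 = q + 4  ⇒  -3q = -2  ⇒  q = 2/3.
The value is the pitcher's expected payoff against this mix (using Curveball): (2/3)·4 + (1/3)·6 = 14/3.

v = 14/3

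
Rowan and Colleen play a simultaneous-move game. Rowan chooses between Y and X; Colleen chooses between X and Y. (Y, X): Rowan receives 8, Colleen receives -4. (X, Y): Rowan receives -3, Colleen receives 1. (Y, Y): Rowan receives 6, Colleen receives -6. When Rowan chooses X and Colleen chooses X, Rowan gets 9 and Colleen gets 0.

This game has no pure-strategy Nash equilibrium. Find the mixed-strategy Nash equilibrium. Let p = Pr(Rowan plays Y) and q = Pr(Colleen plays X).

Set Colleen's expected payoff from X equal to that from Y:
  Colleen's payoff to X: p·(-4) + (1−p)·0 = -4p
  Colleen's payoff to Y: p·(-6) + (1−p)·1 = -7p + 1
  -4p = -7p + 1  ⇒  3p = 1  ⇒  p = 1/3.
In a mixed equilibrium Rowan is indifferent between Y and X; this condition fixes q.
  Rowan's expected payoff from Y: q·8 + (1−q)·6 = 2q + 6
  Rowan's expected payoff from X: q·9 + (1−q)·(-3) = 12q - 3
  2q + 6 = 12q - 3  ⇒  -10q = -9  ⇒  q = 9/10.

p = 1/3, q = 9/10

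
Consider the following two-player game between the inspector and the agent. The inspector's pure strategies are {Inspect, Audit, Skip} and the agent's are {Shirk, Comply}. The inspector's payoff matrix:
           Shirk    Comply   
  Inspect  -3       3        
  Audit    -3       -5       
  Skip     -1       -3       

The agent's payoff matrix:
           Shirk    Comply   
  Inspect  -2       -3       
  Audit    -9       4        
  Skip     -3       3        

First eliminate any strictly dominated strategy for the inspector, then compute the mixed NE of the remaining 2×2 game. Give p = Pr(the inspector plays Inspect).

p = 6/7

The inspector's strategy Audit is strictly dominated by Skip: -1 > -3 and -3 > -5. Eliminate Audit.
In a mixed equilibrium the agent is indifferent between Shirk and Comply; this condition fixes p.
  the agent's payoff to Shirk: p·(-2) + (1−p)·(-3) = p - 3
  the agent's payoff to Comply: p·(-3) + (1−p)·3 = -6p + 3
  p - 3 = -6p + 3  ⇒  7p = 6  ⇒  p = 6/7.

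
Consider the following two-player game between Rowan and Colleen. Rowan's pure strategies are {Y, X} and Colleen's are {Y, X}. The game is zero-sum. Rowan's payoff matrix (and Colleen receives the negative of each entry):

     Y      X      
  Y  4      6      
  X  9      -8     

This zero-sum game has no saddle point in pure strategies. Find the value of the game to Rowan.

Colleen's mix must leave Rowan indifferent between Y and X.
  Rowan's expected payoff from Y: q·4 + (1−q)·6 = -2q + 6
  Rowan's expected payoff from X: q·9 + (1−q)·(-8) = 17q - 8
  -2q + 6 = 17q - 8  ⇒  -19q = -14  ⇒  q = 14/19.
The value is Rowan's expected payoff against this mix (using Y): (14/19)·4 + (5/19)·6 = 86/19.

v = 86/19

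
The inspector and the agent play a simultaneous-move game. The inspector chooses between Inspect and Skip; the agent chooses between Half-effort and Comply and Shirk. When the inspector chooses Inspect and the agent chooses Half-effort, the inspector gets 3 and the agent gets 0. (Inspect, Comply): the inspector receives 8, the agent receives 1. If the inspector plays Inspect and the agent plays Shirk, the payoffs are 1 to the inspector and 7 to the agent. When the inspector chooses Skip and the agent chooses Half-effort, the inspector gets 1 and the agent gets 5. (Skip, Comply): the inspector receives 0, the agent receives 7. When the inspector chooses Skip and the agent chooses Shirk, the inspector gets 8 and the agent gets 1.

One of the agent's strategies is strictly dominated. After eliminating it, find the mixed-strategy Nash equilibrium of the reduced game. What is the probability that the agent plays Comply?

q = 7/15

The agent's strategy Half-effort is strictly dominated by Comply: 1 > 0 and 7 > 5. Eliminate Half-effort.
In a mixed equilibrium the inspector is indifferent between Inspect and Skip; this condition fixes q.
  the inspector's payoff from Inspect: q·8 + (1−q)·1 = 7q + 1
  the inspector's payoff from Skip: q·0 + (1−q)·8 = -8q + 8
  7q + 1 = -8q + 8  ⇒  15q = 7  ⇒  q = 7/15.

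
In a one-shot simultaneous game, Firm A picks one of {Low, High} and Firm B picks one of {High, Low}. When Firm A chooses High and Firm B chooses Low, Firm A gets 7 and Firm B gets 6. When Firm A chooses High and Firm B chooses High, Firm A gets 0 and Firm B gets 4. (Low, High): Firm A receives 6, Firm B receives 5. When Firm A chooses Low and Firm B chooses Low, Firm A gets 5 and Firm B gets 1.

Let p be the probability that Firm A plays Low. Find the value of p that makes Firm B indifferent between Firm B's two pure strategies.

p = 1/3

Set Firm B's expected payoff from High equal to that from Low:
  Firm B's payoff from High: p·5 + (1−p)·4 = p + 4
  Firm B's payoff from Low: p·1 + (1−p)·6 = -5p + 6
  p + 4 = -5p + 6  ⇒  6p = 2  ⇒  p = 1/3.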